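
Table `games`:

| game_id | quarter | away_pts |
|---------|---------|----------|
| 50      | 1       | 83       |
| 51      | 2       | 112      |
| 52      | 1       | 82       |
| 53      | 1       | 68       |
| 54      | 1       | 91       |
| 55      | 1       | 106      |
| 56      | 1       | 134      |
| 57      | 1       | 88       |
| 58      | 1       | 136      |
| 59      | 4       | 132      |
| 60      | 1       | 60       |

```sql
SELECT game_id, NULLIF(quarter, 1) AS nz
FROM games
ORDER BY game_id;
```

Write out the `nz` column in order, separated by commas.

game_id=50: quarter=1 vs 1: equal → NULL
game_id=51: quarter=2 vs 1: differ → 2
game_id=52: quarter=1 vs 1: equal → NULL
game_id=53: quarter=1 vs 1: equal → NULL
game_id=54: quarter=1 vs 1: equal → NULL
game_id=55: quarter=1 vs 1: equal → NULL
game_id=56: quarter=1 vs 1: equal → NULL
game_id=57: quarter=1 vs 1: equal → NULL
game_id=58: quarter=1 vs 1: equal → NULL
game_id=59: quarter=4 vs 1: differ → 4
game_id=60: quarter=1 vs 1: equal → NULL

NULL, 2, NULL, NULL, NULL, NULL, NULL, NULL, NULL, 4, NULL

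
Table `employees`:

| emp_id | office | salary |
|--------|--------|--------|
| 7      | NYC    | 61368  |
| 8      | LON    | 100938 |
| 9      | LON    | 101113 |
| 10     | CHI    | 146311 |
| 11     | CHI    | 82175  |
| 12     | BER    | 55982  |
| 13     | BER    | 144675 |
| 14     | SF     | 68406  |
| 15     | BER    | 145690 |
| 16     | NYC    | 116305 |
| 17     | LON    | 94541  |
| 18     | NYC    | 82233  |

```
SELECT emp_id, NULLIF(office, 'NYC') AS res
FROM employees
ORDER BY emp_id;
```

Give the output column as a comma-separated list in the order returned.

emp_id=7: office=NYC vs NYC: equal → NULL
emp_id=8: office=LON vs NYC: differ → LON
emp_id=9: office=LON vs NYC: differ → LON
emp_id=10: office=CHI vs NYC: differ → CHI
emp_id=11: office=CHI vs NYC: differ → CHI
emp_id=12: office=BER vs NYC: differ → BER
emp_id=13: office=BER vs NYC: differ → BER
emp_id=14: office=SF vs NYC: differ → SF
emp_id=15: office=BER vs NYC: differ → BER
emp_id=16: office=NYC vs NYC: equal → NULL
emp_id=17: office=LON vs NYC: differ → LON
emp_id=18: office=NYC vs NYC: equal → NULL

NULL, LON, LON, CHI, CHI, BER, BER, SF, BER, NULL, LON, NULL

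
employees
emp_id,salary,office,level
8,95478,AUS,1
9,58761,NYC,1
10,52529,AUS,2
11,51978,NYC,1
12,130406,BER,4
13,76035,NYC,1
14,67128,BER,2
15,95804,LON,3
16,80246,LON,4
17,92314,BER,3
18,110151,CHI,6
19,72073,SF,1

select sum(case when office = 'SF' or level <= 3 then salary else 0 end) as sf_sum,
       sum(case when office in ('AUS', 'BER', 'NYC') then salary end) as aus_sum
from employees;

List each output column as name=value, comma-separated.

sf_sum=662100, aus_sum=624629

[sf_sum: office = 'SF' or level <= 3]
emp_id=8: ✓ → 95478
emp_id=9: ✓ → 58761
emp_id=10: ✓ → 52529
emp_id=11: ✓ → 51978
emp_id=12: ✗
emp_id=13: ✓ → 76035
emp_id=14: ✓ → 67128
emp_id=15: ✓ → 95804
emp_id=16: ✗
emp_id=17: ✓ → 92314
emp_id=18: ✗
emp_id=19: ✓ → 72073
sf_sum = 95478 + 58761 + 52529 + 51978 + 76035 + 67128 + 95804 + 92314 + 72073 = 662100
—
[aus_sum: office in ('AUS', 'BER', 'NYC')]
emp_id=8: ✓ → 95478
emp_id=9: ✓ → 58761
emp_id=10: ✓ → 52529
emp_id=11: ✓ → 51978
emp_id=12: ✓ → 130406
emp_id=13: ✓ → 76035
emp_id=14: ✓ → 67128
emp_id=15: ✗
emp_id=16: ✗
emp_id=17: ✓ → 92314
emp_id=18: ✗
emp_id=19: ✗
aus_sum = 95478 + 58761 + 52529 + 51978 + 130406 + 76035 + 67128 + 92314 = 624629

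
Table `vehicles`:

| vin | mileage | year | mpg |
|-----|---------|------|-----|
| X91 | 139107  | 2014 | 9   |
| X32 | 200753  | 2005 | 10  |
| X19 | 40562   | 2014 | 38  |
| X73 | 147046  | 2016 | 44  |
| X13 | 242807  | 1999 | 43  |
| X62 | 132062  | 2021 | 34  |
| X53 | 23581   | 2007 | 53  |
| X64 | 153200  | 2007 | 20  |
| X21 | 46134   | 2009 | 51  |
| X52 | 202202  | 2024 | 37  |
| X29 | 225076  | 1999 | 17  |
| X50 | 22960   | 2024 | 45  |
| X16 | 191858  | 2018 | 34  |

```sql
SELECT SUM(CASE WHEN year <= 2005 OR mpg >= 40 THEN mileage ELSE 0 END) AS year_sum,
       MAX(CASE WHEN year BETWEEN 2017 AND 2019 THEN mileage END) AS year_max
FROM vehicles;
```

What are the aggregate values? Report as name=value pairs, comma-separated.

[year_sum: year <= 2005 OR mpg >= 40]
vin=X91: ✗
vin=X32: ✓ → 200753
vin=X19: ✗
vin=X73: ✓ → 147046
vin=X13: ✓ → 242807
vin=X62: ✗
vin=X53: ✓ → 23581
vin=X64: ✗
vin=X21: ✓ → 46134
vin=X52: ✗
vin=X29: ✓ → 225076
vin=X50: ✓ → 22960
vin=X16: ✗
year_sum = 200753 + 147046 + 242807 + 23581 + 46134 + 225076 + 22960 = 908357
—
[year_max: year BETWEEN 2017 AND 2019]
vin=X91: ✗
vin=X32: ✗
vin=X19: ✗
vin=X73: ✗
vin=X13: ✗
vin=X62: ✗
vin=X53: ✗
vin=X64: ✗
vin=X21: ✗
vin=X52: ✗
vin=X29: ✗
vin=X50: ✗
vin=X16: ✓ → 191858
year_max = MAX(191858) = 191858

year_sum=908357, year_max=191858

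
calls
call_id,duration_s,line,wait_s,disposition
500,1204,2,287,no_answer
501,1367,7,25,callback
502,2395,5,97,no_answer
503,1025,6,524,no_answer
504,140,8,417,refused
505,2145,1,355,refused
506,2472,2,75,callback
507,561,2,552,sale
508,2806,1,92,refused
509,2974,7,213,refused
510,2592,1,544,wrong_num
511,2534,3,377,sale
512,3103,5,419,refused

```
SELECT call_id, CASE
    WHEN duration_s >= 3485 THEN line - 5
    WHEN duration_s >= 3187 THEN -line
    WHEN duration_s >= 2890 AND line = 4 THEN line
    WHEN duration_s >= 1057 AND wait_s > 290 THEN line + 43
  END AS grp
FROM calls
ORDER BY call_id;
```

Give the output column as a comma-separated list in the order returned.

call_id=500: (no match → NULL) → NULL
call_id=501: (no match → NULL) → NULL
call_id=502: (no match → NULL) → NULL
call_id=503: (no match → NULL) → NULL
call_id=504: (no match → NULL) → NULL
call_id=505: duration_s >= 1057 AND wait_s > 290 → 44
call_id=506: (no match → NULL) → NULL
call_id=507: (no match → NULL) → NULL
call_id=508: (no match → NULL) → NULL
call_id=509: (no match → NULL) → NULL
call_id=510: duration_s >= 1057 AND wait_s > 290 → 44
call_id=511: duration_s >= 1057 AND wait_s > 290 → 46
call_id=512: duration_s >= 1057 AND wait_s > 290 → 48

NULL, NULL, NULL, NULL, NULL, 44, NULL, NULL, NULL, NULL, 44, 46, 48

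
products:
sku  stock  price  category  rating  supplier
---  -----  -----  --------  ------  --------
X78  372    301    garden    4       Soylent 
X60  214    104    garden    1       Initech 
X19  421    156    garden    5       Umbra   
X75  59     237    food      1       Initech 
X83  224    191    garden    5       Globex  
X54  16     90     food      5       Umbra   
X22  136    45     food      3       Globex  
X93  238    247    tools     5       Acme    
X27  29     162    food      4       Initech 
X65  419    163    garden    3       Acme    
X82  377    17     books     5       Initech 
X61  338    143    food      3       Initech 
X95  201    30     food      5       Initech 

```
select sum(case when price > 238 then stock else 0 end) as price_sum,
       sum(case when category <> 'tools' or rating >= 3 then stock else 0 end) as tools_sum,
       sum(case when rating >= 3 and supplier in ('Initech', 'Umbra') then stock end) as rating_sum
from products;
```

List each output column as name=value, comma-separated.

price_sum=610, tools_sum=3044, rating_sum=1382

[price_sum: price > 238]
sku=X78: ✓ → 372
sku=X60: ✗
sku=X19: ✗
sku=X75: ✗
sku=X83: ✗
sku=X54: ✗
sku=X22: ✗
sku=X93: ✓ → 238
sku=X27: ✗
sku=X65: ✗
sku=X82: ✗
sku=X61: ✗
sku=X95: ✗
price_sum = 372 + 238 = 610
—
[tools_sum: category <> 'tools' or rating >= 3]
sku=X78: ✓ → 372
sku=X60: ✓ → 214
sku=X19: ✓ → 421
sku=X75: ✓ → 59
sku=X83: ✓ → 224
sku=X54: ✓ → 16
sku=X22: ✓ → 136
sku=X93: ✓ → 238
sku=X27: ✓ → 29
sku=X65: ✓ → 419
sku=X82: ✓ → 377
sku=X61: ✓ → 338
sku=X95: ✓ → 201
tools_sum = 372 + 214 + 421 + 59 + 224 + 16 + 136 + 238 + 29 + 419 + 377 + 338 + 201 = 3044
—
[rating_sum: rating >= 3 and supplier in ('Initech', 'Umbra')]
sku=X78: ✗
sku=X60: ✗
sku=X19: ✓ → 421
sku=X75: ✗
sku=X83: ✗
sku=X54: ✓ → 16
sku=X22: ✗
sku=X93: ✗
sku=X27: ✓ → 29
sku=X65: ✗
sku=X82: ✓ → 377
sku=X61: ✓ → 338
sku=X95: ✓ → 201
rating_sum = 421 + 16 + 29 + 377 + 338 + 201 = 1382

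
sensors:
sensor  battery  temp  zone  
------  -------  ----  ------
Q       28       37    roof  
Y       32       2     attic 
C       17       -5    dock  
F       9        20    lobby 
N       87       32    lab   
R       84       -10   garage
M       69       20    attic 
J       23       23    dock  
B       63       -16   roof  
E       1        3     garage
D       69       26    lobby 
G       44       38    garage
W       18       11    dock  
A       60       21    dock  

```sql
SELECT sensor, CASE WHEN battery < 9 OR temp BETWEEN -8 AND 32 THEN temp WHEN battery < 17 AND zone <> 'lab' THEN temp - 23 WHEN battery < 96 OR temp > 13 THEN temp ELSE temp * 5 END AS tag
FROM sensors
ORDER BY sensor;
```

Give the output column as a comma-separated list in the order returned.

sensor=A: battery < 9 OR temp BETWEEN -8 AND 32 → 21
sensor=B: battery < 96 OR temp > 13 → -16
sensor=C: battery < 9 OR temp BETWEEN -8 AND 32 → -5
sensor=D: battery < 9 OR temp BETWEEN -8 AND 32 → 26
sensor=E: battery < 9 OR temp BETWEEN -8 AND 32 → 3
sensor=F: battery < 9 OR temp BETWEEN -8 AND 32 → 20
sensor=G: battery < 96 OR temp > 13 → 38
sensor=J: battery < 9 OR temp BETWEEN -8 AND 32 → 23
sensor=M: battery < 9 OR temp BETWEEN -8 AND 32 → 20
sensor=N: battery < 9 OR temp BETWEEN -8 AND 32 → 32
sensor=Q: battery < 96 OR temp > 13 → 37
sensor=R: battery < 96 OR temp > 13 → -10
sensor=W: battery < 9 OR temp BETWEEN -8 AND 32 → 11
sensor=Y: battery < 9 OR temp BETWEEN -8 AND 32 → 2

21, -16, -5, 26, 3, 20, 38, 23, 20, 32, 37, -10, 11, 2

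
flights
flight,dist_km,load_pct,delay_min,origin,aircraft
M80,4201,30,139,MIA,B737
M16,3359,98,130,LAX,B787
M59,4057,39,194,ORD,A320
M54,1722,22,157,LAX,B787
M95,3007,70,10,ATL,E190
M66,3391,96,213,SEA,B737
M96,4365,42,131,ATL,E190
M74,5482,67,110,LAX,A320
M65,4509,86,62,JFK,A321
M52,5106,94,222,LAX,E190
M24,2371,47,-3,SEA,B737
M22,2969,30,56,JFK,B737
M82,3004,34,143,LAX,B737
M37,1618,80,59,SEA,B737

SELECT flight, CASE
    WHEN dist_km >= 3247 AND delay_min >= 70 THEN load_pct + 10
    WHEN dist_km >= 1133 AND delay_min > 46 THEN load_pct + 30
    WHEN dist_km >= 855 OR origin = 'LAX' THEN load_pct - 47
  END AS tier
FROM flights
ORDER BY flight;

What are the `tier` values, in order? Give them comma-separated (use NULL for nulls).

flight=M16: dist_km >= 3247 AND delay_min >= 70 → 108
flight=M22: dist_km >= 1133 AND delay_min > 46 → 60
flight=M24: dist_km >= 855 OR origin = 'LAX' → 0
flight=M37: dist_km >= 1133 AND delay_min > 46 → 110
flight=M52: dist_km >= 3247 AND delay_min >= 70 → 104
flight=M54: dist_km >= 1133 AND delay_min > 46 → 52
flight=M59: dist_km >= 3247 AND delay_min >= 70 → 49
flight=M65: dist_km >= 1133 AND delay_min > 46 → 116
flight=M66: dist_km >= 3247 AND delay_min >= 70 → 106
flight=M74: dist_km >= 3247 AND delay_min >= 70 → 77
flight=M80: dist_km >= 3247 AND delay_min >= 70 → 40
flight=M82: dist_km >= 1133 AND delay_min > 46 → 64
flight=M95: dist_km >= 855 OR origin = 'LAX' → 23
flight=M96: dist_km >= 3247 AND delay_min >= 70 → 52

108, 60, 0, 110, 104, 52, 49, 116, 106, 77, 40, 64, 23, 52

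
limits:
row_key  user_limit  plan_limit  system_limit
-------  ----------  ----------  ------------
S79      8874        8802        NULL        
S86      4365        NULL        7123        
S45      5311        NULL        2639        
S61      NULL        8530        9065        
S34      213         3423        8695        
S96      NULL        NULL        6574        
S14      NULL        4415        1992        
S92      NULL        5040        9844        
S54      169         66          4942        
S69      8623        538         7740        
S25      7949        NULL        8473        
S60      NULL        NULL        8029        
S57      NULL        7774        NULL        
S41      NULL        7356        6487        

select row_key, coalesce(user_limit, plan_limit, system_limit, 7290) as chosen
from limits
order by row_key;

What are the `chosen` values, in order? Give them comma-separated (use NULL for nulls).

4415, 7949, 213, 7356, 5311, 169, 7774, 8029, 8530, 8623, 8874, 4365, 5040, 6574

row_key=S14: user_limit=NULL, plan_limit=4415 → 4415
row_key=S25: user_limit=7949 → 7949
row_key=S34: user_limit=213 → 213
row_key=S41: user_limit=NULL, plan_limit=7356 → 7356
row_key=S45: user_limit=5311 → 5311
row_key=S54: user_limit=169 → 169
row_key=S57: user_limit=NULL, plan_limit=7774 → 7774
row_key=S60: user_limit=NULL, plan_limit=NULL, system_limit=8029 → 8029
row_key=S61: user_limit=NULL, plan_limit=8530 → 8530
row_key=S69: user_limit=8623 → 8623
row_key=S79: user_limit=8874 → 8874
row_key=S86: user_limit=4365 → 4365
row_key=S92: user_limit=NULL, plan_limit=5040 → 5040
row_key=S96: user_limit=NULL, plan_limit=NULL, system_limit=6574 → 6574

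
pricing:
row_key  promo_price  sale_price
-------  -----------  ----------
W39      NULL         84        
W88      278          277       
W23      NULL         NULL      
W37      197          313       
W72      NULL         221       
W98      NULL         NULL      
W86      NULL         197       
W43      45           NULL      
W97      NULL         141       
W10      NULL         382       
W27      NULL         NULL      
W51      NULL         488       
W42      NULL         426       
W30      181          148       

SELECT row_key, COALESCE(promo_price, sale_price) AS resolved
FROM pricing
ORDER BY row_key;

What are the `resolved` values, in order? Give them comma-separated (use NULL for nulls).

382, NULL, NULL, 181, 197, 84, 426, 45, 488, 221, 197, 278, 141, NULL

row_key=W10: promo_price=NULL, sale_price=382 → 382
row_key=W23: promo_price=NULL, sale_price=NULL (all NULL) → NULL
row_key=W27: promo_price=NULL, sale_price=NULL (all NULL) → NULL
row_key=W30: promo_price=181 → 181
row_key=W37: promo_price=197 → 197
row_key=W39: promo_price=NULL, sale_price=84 → 84
row_key=W42: promo_price=NULL, sale_price=426 → 426
row_key=W43: promo_price=45 → 45
row_key=W51: promo_price=NULL, sale_price=488 → 488
row_key=W72: promo_price=NULL, sale_price=221 → 221
row_key=W86: promo_price=NULL, sale_price=197 → 197
row_key=W88: promo_price=278 → 278
row_key=W97: promo_price=NULL, sale_price=141 → 141
row_key=W98: promo_price=NULL, sale_price=NULL (all NULL) → NULL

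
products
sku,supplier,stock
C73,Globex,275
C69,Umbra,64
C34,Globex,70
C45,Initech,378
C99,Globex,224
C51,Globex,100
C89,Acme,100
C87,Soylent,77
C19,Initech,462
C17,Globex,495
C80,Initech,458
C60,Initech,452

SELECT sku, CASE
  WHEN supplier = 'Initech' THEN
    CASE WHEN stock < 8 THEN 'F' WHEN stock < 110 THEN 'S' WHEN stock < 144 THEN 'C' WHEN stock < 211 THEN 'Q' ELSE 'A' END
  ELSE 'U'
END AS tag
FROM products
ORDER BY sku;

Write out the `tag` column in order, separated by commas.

U, A, U, A, U, A, U, U, A, U, U, U

sku=C17: supplier='Globex' → outer ELSE → U
sku=C19: supplier='Initech' → inner[ELSE] → A
sku=C34: supplier='Globex' → outer ELSE → U
sku=C45: supplier='Initech' → inner[ELSE] → A
sku=C51: supplier='Globex' → outer ELSE → U
sku=C60: supplier='Initech' → inner[ELSE] → A
sku=C69: supplier='Umbra' → outer ELSE → U
sku=C73: supplier='Globex' → outer ELSE → U
sku=C80: supplier='Initech' → inner[ELSE] → A
sku=C87: supplier='Soylent' → outer ELSE → U
sku=C89: supplier='Acme' → outer ELSE → U
sku=C99: supplier='Globex' → outer ELSE → U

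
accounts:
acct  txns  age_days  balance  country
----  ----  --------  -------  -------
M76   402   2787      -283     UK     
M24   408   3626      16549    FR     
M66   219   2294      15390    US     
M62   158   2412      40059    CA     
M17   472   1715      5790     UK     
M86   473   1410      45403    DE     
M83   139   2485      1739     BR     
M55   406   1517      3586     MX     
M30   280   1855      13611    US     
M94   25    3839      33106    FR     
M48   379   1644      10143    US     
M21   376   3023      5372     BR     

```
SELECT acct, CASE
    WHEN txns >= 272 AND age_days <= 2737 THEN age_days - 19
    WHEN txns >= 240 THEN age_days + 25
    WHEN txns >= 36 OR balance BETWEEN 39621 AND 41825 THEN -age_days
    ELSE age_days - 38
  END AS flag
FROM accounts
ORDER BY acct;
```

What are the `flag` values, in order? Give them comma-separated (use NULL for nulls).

acct=M17: txns >= 272 AND age_days <= 2737 → 1696
acct=M21: txns >= 240 → 3048
acct=M24: txns >= 240 → 3651
acct=M30: txns >= 272 AND age_days <= 2737 → 1836
acct=M48: txns >= 272 AND age_days <= 2737 → 1625
acct=M55: txns >= 272 AND age_days <= 2737 → 1498
acct=M62: txns >= 36 OR balance BETWEEN 39621 AND 41825 → -2412
acct=M66: txns >= 36 OR balance BETWEEN 39621 AND 41825 → -2294
acct=M76: txns >= 240 → 2812
acct=M83: txns >= 36 OR balance BETWEEN 39621 AND 41825 → -2485
acct=M86: txns >= 272 AND age_days <= 2737 → 1391
acct=M94: ELSE → 3801

1696, 3048, 3651, 1836, 1625, 1498, -2412, -2294, 2812, -2485, 1391, 3801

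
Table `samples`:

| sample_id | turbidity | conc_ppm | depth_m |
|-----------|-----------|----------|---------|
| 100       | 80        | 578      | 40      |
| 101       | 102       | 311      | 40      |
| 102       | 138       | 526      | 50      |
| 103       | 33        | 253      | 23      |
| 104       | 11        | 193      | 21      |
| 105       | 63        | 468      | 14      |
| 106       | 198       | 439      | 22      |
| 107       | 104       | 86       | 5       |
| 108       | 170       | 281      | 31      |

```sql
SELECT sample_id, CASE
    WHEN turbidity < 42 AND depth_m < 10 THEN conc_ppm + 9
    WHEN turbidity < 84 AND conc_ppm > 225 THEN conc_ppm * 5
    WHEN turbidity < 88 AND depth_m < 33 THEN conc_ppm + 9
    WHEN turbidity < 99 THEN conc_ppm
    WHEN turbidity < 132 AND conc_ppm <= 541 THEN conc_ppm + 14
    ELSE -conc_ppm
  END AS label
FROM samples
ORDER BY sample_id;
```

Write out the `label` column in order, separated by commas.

sample_id=100: turbidity < 84 AND conc_ppm > 225 → 2890
sample_id=101: turbidity < 132 AND conc_ppm <= 541 → 325
sample_id=102: ELSE → -526
sample_id=103: turbidity < 84 AND conc_ppm > 225 → 1265
sample_id=104: turbidity < 88 AND depth_m < 33 → 202
sample_id=105: turbidity < 84 AND conc_ppm > 225 → 2340
sample_id=106: ELSE → -439
sample_id=107: turbidity < 132 AND conc_ppm <= 541 → 100
sample_id=108: ELSE → -281

2890, 325, -526, 1265, 202, 2340, -439, 100, -281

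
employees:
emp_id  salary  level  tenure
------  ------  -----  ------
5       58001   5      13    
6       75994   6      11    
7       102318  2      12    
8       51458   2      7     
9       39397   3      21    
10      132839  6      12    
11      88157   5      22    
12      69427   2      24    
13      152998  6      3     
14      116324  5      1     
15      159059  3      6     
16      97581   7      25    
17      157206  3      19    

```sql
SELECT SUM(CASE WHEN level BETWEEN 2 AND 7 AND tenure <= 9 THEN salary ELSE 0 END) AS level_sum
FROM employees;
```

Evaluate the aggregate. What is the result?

479839

emp_id=5: ✗
emp_id=6: ✗
emp_id=7: ✗
emp_id=8: ✓ → 51458
emp_id=9: ✗
emp_id=10: ✗
emp_id=11: ✗
emp_id=12: ✗
emp_id=13: ✓ → 152998
emp_id=14: ✓ → 116324
emp_id=15: ✓ → 159059
emp_id=16: ✗
emp_id=17: ✗
level_sum = 51458 + 152998 + 116324 + 159059 = 479839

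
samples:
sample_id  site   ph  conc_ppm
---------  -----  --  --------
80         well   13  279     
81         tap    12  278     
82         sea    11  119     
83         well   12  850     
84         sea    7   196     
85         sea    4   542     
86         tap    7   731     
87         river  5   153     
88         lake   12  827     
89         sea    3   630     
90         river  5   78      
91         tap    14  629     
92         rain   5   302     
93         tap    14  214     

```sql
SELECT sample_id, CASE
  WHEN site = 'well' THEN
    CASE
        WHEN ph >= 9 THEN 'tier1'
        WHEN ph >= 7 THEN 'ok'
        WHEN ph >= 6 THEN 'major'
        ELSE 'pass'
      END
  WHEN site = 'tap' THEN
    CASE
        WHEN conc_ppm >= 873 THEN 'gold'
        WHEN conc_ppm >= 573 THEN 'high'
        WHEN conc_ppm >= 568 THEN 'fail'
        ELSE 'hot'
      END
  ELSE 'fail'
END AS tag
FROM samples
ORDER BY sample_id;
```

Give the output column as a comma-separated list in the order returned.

sample_id=80: site='well' → inner[ph >= 9] → tier1
sample_id=81: site='tap' → inner[ELSE] → hot
sample_id=82: site='sea' → outer ELSE → fail
sample_id=83: site='well' → inner[ph >= 9] → tier1
sample_id=84: site='sea' → outer ELSE → fail
sample_id=85: site='sea' → outer ELSE → fail
sample_id=86: site='tap' → inner[conc_ppm >= 573] → high
sample_id=87: site='river' → outer ELSE → fail
sample_id=88: site='lake' → outer ELSE → fail
sample_id=89: site='sea' → outer ELSE → fail
sample_id=90: site='river' → outer ELSE → fail
sample_id=91: site='tap' → inner[conc_ppm >= 573] → high
sample_id=92: site='rain' → outer ELSE → fail
sample_id=93: site='tap' → inner[ELSE] → hot

tier1, hot, fail, tier1, fail, fail, high, fail, fail, fail, fail, high, fail, hot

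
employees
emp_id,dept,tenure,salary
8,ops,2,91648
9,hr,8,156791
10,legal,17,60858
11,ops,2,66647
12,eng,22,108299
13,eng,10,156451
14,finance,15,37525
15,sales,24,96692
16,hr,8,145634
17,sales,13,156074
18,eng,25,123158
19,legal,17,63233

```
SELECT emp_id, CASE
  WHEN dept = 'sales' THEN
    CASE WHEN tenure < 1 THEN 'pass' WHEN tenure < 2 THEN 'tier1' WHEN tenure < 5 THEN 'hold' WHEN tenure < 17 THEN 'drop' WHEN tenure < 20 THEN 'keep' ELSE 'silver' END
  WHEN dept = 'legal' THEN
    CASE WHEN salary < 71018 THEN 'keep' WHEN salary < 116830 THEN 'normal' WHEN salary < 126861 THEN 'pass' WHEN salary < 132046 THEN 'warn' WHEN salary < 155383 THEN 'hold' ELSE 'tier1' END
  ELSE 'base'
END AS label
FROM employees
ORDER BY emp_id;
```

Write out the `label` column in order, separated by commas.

base, base, keep, base, base, base, base, silver, base, drop, base, keep

emp_id=8: dept='ops' → outer ELSE → base
emp_id=9: dept='hr' → outer ELSE → base
emp_id=10: dept='legal' → inner[salary < 71018] → keep
emp_id=11: dept='ops' → outer ELSE → base
emp_id=12: dept='eng' → outer ELSE → base
emp_id=13: dept='eng' → outer ELSE → base
emp_id=14: dept='finance' → outer ELSE → base
emp_id=15: dept='sales' → inner[ELSE] → silver
emp_id=16: dept='hr' → outer ELSE → base
emp_id=17: dept='sales' → inner[tenure < 17] → drop
emp_id=18: dept='eng' → outer ELSE → base
emp_id=19: dept='legal' → inner[salary < 71018] → keep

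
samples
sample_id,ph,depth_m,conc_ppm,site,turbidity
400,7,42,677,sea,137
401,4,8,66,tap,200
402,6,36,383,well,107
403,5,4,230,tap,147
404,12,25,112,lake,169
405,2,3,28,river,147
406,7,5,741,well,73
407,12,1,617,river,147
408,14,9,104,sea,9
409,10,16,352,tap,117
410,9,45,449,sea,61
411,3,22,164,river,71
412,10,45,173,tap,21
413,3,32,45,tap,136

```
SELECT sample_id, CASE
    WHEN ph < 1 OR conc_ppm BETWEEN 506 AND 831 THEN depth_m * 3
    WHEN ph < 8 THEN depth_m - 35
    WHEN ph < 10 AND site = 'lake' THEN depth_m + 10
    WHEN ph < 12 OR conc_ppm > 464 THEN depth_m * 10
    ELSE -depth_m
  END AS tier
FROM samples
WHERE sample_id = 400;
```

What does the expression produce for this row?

126

sample_id = 400: ph=7, depth_m=42, conc_ppm=677, site=sea, turbidity=137.
ph < 1 OR conc_ppm BETWEEN 506 AND 831 → true → 126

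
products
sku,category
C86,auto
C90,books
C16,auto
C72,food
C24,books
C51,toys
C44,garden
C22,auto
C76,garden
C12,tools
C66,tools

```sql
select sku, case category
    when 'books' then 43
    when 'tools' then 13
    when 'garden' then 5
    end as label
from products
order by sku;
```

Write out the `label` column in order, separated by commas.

13, NULL, NULL, 43, 5, NULL, 13, NULL, 5, NULL, 43

sku=C12: category='tools' → 13
sku=C16: (no match → NULL) → NULL
sku=C22: (no match → NULL) → NULL
sku=C24: category='books' → 43
sku=C44: category='garden' → 5
sku=C51: (no match → NULL) → NULL
sku=C66: category='tools' → 13
sku=C72: (no match → NULL) → NULL
sku=C76: category='garden' → 5
sku=C86: (no match → NULL) → NULL
sku=C90: category='books' → 43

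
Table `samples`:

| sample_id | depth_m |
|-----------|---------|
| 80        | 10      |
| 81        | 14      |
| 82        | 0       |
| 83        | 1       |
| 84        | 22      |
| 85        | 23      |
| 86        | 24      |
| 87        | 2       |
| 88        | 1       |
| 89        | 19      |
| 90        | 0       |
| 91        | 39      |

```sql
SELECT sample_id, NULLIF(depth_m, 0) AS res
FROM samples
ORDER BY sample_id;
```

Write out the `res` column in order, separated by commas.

10, 14, NULL, 1, 22, 23, 24, 2, 1, 19, NULL, 39

sample_id=80: depth_m=10 vs 0: differ → 10
sample_id=81: depth_m=14 vs 0: differ → 14
sample_id=82: depth_m=0 vs 0: equal → NULL
sample_id=83: depth_m=1 vs 0: differ → 1
sample_id=84: depth_m=22 vs 0: differ → 22
sample_id=85: depth_m=23 vs 0: differ → 23
sample_id=86: depth_m=24 vs 0: differ → 24
sample_id=87: depth_m=2 vs 0: differ → 2
sample_id=88: depth_m=1 vs 0: differ → 1
sample_id=89: depth_m=19 vs 0: differ → 19
sample_id=90: depth_m=0 vs 0: equal → NULL
sample_id=91: depth_m=39 vs 0: differ → 39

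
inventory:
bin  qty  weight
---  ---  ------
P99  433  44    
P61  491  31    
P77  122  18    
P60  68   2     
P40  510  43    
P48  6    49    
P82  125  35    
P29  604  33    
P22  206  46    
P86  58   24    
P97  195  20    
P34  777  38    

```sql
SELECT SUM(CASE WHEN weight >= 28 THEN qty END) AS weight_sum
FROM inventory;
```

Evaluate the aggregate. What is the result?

3152

bin=P99: ✓ → 433
bin=P61: ✓ → 491
bin=P77: ✗
bin=P60: ✗
bin=P40: ✓ → 510
bin=P48: ✓ → 6
bin=P82: ✓ → 125
bin=P29: ✓ → 604
bin=P22: ✓ → 206
bin=P86: ✗
bin=P97: ✗
bin=P34: ✓ → 777
weight_sum = 433 + 491 + 510 + 6 + 125 + 604 + 206 + 777 = 3152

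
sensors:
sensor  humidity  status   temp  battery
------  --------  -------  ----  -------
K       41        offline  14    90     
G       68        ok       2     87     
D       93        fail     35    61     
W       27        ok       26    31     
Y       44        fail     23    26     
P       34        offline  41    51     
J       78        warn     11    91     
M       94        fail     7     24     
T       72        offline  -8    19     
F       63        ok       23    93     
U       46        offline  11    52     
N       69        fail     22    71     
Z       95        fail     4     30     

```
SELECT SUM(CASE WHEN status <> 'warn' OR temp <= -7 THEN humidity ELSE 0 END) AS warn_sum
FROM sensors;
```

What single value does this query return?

746

sensor=K: ✓ → 41
sensor=G: ✓ → 68
sensor=D: ✓ → 93
sensor=W: ✓ → 27
sensor=Y: ✓ → 44
sensor=P: ✓ → 34
sensor=J: ✗
sensor=M: ✓ → 94
sensor=T: ✓ → 72
sensor=F: ✓ → 63
sensor=U: ✓ → 46
sensor=N: ✓ → 69
sensor=Z: ✓ → 95
warn_sum = 41 + 68 + 93 + 27 + 44 + 34 + 94 + 72 + 63 + 46 + 69 + 95 = 746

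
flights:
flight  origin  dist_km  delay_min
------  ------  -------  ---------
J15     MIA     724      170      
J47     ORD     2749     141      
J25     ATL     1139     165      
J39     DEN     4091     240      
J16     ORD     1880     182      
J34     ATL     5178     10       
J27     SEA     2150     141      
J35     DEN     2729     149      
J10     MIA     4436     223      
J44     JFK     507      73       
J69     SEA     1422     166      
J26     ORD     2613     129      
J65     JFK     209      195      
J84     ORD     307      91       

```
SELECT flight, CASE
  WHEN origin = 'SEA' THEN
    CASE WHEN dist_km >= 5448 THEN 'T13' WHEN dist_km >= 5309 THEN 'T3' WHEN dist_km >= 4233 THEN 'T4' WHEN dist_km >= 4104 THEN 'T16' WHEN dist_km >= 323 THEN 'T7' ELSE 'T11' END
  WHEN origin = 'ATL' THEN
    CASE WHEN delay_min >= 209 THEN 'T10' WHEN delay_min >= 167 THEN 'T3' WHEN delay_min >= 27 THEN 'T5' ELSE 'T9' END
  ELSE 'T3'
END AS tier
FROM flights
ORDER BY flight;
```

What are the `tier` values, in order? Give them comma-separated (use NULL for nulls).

flight=J10: origin='MIA' → outer ELSE → T3
flight=J15: origin='MIA' → outer ELSE → T3
flight=J16: origin='ORD' → outer ELSE → T3
flight=J25: origin='ATL' → inner[delay_min >= 27] → T5
flight=J26: origin='ORD' → outer ELSE → T3
flight=J27: origin='SEA' → inner[dist_km >= 323] → T7
flight=J34: origin='ATL' → inner[ELSE] → T9
flight=J35: origin='DEN' → outer ELSE → T3
flight=J39: origin='DEN' → outer ELSE → T3
flight=J44: origin='JFK' → outer ELSE → T3
flight=J47: origin='ORD' → outer ELSE → T3
flight=J65: origin='JFK' → outer ELSE → T3
flight=J69: origin='SEA' → inner[dist_km >= 323] → T7
flight=J84: origin='ORD' → outer ELSE → T3

T3, T3, T3, T5, T3, T7, T9, T3, T3, T3, T3, T3, T7, T3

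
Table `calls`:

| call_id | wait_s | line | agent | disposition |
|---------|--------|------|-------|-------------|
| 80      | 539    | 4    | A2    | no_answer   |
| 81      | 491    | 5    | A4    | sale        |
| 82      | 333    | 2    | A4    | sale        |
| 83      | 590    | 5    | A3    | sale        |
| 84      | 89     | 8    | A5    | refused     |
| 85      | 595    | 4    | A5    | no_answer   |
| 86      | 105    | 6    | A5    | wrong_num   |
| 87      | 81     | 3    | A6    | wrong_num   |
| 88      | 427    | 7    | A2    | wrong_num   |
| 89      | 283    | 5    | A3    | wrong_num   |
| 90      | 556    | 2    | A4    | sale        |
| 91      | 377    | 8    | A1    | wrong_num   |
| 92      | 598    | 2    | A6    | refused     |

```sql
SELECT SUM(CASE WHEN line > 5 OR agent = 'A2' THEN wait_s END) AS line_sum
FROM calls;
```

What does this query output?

1537

call_id=80: ✓ → 539
call_id=81: ✗
call_id=82: ✗
call_id=83: ✗
call_id=84: ✓ → 89
call_id=85: ✗
call_id=86: ✓ → 105
call_id=87: ✗
call_id=88: ✓ → 427
call_id=89: ✗
call_id=90: ✗
call_id=91: ✓ → 377
call_id=92: ✗
line_sum = 539 + 89 + 105 + 427 + 377 = 1537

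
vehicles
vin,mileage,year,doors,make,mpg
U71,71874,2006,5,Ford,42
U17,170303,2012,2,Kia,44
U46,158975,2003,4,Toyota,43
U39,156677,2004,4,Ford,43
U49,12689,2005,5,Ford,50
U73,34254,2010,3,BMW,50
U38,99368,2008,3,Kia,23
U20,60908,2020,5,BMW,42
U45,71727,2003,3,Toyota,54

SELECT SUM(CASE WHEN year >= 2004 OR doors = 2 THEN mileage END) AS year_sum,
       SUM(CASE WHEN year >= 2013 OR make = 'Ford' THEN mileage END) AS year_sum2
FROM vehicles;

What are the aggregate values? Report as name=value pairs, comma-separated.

[year_sum: year >= 2004 OR doors = 2]
vin=U71: ✓ → 71874
vin=U17: ✓ → 170303
vin=U46: ✗
vin=U39: ✓ → 156677
vin=U49: ✓ → 12689
vin=U73: ✓ → 34254
vin=U38: ✓ → 99368
vin=U20: ✓ → 60908
vin=U45: ✗
year_sum = 71874 + 170303 + 156677 + 12689 + 34254 + 99368 + 60908 = 606073
—
[year_sum2: year >= 2013 OR make = 'Ford']
vin=U71: ✓ → 71874
vin=U17: ✗
vin=U46: ✗
vin=U39: ✓ → 156677
vin=U49: ✓ → 12689
vin=U73: ✗
vin=U38: ✗
vin=U20: ✓ → 60908
vin=U45: ✗
year_sum2 = 71874 + 156677 + 12689 + 60908 = 302148

year_sum=606073, year_sum2=302148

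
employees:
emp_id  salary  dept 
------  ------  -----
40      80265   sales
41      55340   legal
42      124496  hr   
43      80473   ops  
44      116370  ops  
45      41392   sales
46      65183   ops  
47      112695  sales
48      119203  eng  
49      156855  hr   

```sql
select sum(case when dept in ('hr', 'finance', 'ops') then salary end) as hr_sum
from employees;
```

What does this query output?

543377

emp_id=40: ✗
emp_id=41: ✗
emp_id=42: ✓ → 124496
emp_id=43: ✓ → 80473
emp_id=44: ✓ → 116370
emp_id=45: ✗
emp_id=46: ✓ → 65183
emp_id=47: ✗
emp_id=48: ✗
emp_id=49: ✓ → 156855
hr_sum = 124496 + 80473 + 116370 + 65183 + 156855 = 543377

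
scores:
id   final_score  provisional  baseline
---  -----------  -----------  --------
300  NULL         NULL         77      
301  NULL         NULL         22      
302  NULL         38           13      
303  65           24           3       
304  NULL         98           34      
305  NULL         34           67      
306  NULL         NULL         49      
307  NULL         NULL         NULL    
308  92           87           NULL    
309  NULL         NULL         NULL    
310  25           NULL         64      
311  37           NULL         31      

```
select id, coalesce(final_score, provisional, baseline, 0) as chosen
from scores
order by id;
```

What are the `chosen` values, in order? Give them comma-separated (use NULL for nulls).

77, 22, 38, 65, 98, 34, 49, 0, 92, 0, 25, 37

id=300: final_score=NULL, provisional=NULL, baseline=77 → 77
id=301: final_score=NULL, provisional=NULL, baseline=22 → 22
id=302: final_score=NULL, provisional=38 → 38
id=303: final_score=65 → 65
id=304: final_score=NULL, provisional=98 → 98
id=305: final_score=NULL, provisional=34 → 34
id=306: final_score=NULL, provisional=NULL, baseline=49 → 49
id=307: final_score=NULL, provisional=NULL, baseline=NULL, → literal 0 → 0
id=308: final_score=92 → 92
id=309: final_score=NULL, provisional=NULL, baseline=NULL, → literal 0 → 0
id=310: final_score=25 → 25
id=311: final_score=37 → 37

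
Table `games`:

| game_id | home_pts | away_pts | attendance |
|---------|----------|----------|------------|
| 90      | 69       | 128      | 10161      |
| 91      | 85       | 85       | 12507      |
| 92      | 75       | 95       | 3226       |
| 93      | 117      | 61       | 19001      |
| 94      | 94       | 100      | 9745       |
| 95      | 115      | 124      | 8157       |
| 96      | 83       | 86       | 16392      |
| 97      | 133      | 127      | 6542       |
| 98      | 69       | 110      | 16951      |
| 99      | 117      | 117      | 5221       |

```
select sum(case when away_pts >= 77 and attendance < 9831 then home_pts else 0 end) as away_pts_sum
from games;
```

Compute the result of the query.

game_id=90: ✗
game_id=91: ✗
game_id=92: ✓ → 75
game_id=93: ✗
game_id=94: ✓ → 94
game_id=95: ✓ → 115
game_id=96: ✗
game_id=97: ✓ → 133
game_id=98: ✗
game_id=99: ✓ → 117
away_pts_sum = 75 + 94 + 115 + 133 + 117 = 534

534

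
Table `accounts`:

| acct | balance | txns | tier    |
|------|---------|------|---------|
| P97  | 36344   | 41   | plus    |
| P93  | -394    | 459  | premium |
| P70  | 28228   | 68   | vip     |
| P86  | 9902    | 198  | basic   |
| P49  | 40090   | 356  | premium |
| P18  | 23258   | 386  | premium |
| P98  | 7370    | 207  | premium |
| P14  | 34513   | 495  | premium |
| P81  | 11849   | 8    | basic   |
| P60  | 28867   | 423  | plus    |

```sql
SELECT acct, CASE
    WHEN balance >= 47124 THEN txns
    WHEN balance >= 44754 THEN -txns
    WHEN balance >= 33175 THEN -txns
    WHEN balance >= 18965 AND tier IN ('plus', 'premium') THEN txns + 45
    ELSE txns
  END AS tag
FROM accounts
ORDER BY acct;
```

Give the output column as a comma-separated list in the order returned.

acct=P14: balance >= 33175 → -495
acct=P18: balance >= 18965 AND tier IN ('plus', 'premium') → 431
acct=P49: balance >= 33175 → -356
acct=P60: balance >= 18965 AND tier IN ('plus', 'premium') → 468
acct=P70: ELSE → 68
acct=P81: ELSE → 8
acct=P86: ELSE → 198
acct=P93: ELSE → 459
acct=P97: balance >= 33175 → -41
acct=P98: ELSE → 207

-495, 431, -356, 468, 68, 8, 198, 459, -41, 207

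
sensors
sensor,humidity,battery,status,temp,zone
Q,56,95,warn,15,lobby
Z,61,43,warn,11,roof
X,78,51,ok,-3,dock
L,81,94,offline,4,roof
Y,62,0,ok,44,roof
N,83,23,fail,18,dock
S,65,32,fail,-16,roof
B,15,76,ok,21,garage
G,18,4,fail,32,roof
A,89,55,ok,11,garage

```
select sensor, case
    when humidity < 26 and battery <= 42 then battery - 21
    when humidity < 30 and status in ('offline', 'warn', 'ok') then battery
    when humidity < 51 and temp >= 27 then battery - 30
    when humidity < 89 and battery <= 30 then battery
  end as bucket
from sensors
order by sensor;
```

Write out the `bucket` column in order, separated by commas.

NULL, 76, -17, NULL, 23, NULL, NULL, NULL, 0, NULL

sensor=A: (no match → NULL) → NULL
sensor=B: humidity < 30 and status in ('offline', 'warn', 'ok') → 76
sensor=G: humidity < 26 and battery <= 42 → -17
sensor=L: (no match → NULL) → NULL
sensor=N: humidity < 89 and battery <= 30 → 23
sensor=Q: (no match → NULL) → NULL
sensor=S: (no match → NULL) → NULL
sensor=X: (no match → NULL) → NULL
sensor=Y: humidity < 89 and battery <= 30 → 0
sensor=Z: (no match → NULL) → NULL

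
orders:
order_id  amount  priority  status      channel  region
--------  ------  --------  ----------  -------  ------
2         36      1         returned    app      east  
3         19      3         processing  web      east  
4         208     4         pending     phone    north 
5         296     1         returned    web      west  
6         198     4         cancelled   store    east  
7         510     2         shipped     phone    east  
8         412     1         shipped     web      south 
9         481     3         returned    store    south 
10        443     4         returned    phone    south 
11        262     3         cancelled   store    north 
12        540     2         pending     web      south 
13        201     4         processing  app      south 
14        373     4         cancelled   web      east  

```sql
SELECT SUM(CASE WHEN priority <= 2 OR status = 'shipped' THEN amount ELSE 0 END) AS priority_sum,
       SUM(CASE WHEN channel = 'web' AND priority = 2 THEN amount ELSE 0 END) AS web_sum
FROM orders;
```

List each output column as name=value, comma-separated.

[priority_sum: priority <= 2 OR status = 'shipped']
order_id=2: ✓ → 36
order_id=3: ✗
order_id=4: ✗
order_id=5: ✓ → 296
order_id=6: ✗
order_id=7: ✓ → 510
order_id=8: ✓ → 412
order_id=9: ✗
order_id=10: ✗
order_id=11: ✗
order_id=12: ✓ → 540
order_id=13: ✗
order_id=14: ✗
priority_sum = 36 + 296 + 510 + 412 + 540 = 1794
—
[web_sum: channel = 'web' AND priority = 2]
order_id=2: ✗
order_id=3: ✗
order_id=4: ✗
order_id=5: ✗
order_id=6: ✗
order_id=7: ✗
order_id=8: ✗
order_id=9: ✗
order_id=10: ✗
order_id=11: ✗
order_id=12: ✓ → 540
order_id=13: ✗
order_id=14: ✗
web_sum = 540

priority_sum=1794, web_sum=540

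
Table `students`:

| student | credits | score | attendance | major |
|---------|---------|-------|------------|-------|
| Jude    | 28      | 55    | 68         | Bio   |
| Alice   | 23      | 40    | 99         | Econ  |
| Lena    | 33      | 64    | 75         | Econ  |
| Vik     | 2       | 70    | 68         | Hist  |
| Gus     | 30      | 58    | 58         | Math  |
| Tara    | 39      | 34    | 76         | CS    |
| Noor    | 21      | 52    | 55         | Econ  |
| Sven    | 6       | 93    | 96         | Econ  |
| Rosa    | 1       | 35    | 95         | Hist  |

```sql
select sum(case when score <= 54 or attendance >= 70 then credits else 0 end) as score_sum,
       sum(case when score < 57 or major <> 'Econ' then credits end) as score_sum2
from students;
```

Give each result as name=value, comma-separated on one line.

score_sum=123, score_sum2=144

[score_sum: score <= 54 or attendance >= 70]
student=Jude: ✗
student=Alice: ✓ → 23
student=Lena: ✓ → 33
student=Vik: ✗
student=Gus: ✗
student=Tara: ✓ → 39
student=Noor: ✓ → 21
student=Sven: ✓ → 6
student=Rosa: ✓ → 1
score_sum = 23 + 33 + 39 + 21 + 6 + 1 = 123
—
[score_sum2: score < 57 or major <> 'Econ']
student=Jude: ✓ → 28
student=Alice: ✓ → 23
student=Lena: ✗
student=Vik: ✓ → 2
student=Gus: ✓ → 30
student=Tara: ✓ → 39
student=Noor: ✓ → 21
student=Sven: ✗
student=Rosa: ✓ → 1
score_sum2 = 28 + 23 + 2 + 30 + 39 + 21 + 1 = 144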